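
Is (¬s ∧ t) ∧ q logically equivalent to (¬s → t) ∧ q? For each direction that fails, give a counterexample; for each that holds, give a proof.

Not equivalent: only (⇒) holds.

(→) Assume the antecedent. If t is true, the antecedent forces (t = T, s = F, q = T), and (¬s → t) ∧ q holds there. If t is false, the antecedent cannot hold. Either way (¬s → t) ∧ q holds.

(←) This fails. Under t = F, s = T, q = T, the left side is false but the right side is true.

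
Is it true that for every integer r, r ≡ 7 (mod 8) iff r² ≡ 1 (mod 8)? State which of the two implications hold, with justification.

(→) Suppose r ≡ 7 (mod 8). Write r = 8j + 7. Then (8j + 7)² = 64j² + 112j + 49 = 8(8j² + 14j + 6) + 1, so r² ≡ 1 (mod 8).

(←) This fails: take r = 1. Then 1² = 1 ≡ 1 (mod 8), yet 1 ≡ 1 (mod 8), not 7.

Not equivalent: only (⇒) holds.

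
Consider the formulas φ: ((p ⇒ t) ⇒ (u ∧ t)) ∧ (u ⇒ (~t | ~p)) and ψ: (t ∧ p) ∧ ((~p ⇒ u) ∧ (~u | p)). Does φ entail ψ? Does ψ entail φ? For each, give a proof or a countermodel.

(→) This fails. Under u = T, t = T, p = F, the left side is true but the right side is false.

(←) This fails. Under u = F, t = T, p = T, the left side is false but the right side is true.

Both directions fail.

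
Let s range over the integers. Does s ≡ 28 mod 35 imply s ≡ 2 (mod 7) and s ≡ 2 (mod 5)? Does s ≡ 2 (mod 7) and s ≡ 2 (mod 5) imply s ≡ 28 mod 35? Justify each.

Neither direction holds.

[⇒] This fails: s = 28 gives 28 ≡ 28 (mod 35) but 28 ≡ 0 (mod 7), so the conjunction on the right does not hold.

[⇐] This fails: s = 2 satisfies both congruences on the right (2 ≡ 2 mod 7 and 2 ≡ 2 mod 5) yet 2 ≡ 2 (mod 35), not 28.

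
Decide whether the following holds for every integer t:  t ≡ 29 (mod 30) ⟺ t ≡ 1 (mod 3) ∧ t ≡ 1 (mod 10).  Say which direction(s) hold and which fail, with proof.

(→) This fails: t = 29 gives 29 ≡ 29 (mod 30) but 29 ≡ 2 (mod 3), so the conjunction on the right does not hold.

(←) This fails: t = 1 satisfies both congruences on the right (1 ≡ 1 mod 3 and 1 ≡ 1 mod 10) yet 1 ≡ 1 (mod 30), not 29.

(⇒) fails and (⇐) fails.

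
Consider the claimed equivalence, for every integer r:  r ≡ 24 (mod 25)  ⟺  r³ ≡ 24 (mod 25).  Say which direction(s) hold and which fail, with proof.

Both directions hold.

(→) Suppose r ≡ 24 (mod 25). Write r = 25j + 24. Then (25j + 24)³ = 15625j³ + 45000j² + 43200j + 13824 = 25(625j³ + 1800j² + 1728j + 552) + 24, so r³ ≡ 24 (mod 25).

(←) Conversely, suppose r³ ≡ 24 (mod 25). The only residue r in {0, …, 24} with r³ ≡ 24 (mod 25) is r = 24, so r ≡ 24 (mod 25).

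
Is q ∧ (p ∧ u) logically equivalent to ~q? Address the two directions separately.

Forward direction. This fails. Under q = T, p = T, u = T, the left side is true but the right side is false.

Converse. This fails. Under q = F, p = F, u = F, the left side is false but the right side is true.

Neither implication holds.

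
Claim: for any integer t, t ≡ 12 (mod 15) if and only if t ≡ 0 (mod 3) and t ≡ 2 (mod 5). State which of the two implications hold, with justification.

Forward direction. Suppose t ≡ 12 (mod 15); write t = 15j + 12. Since 3 ∣ 15, reducing mod 3 gives t ≡ 12 ≡ 0 (mod 3); since 5 ∣ 15, reducing mod 5 gives t ≡ 12 ≡ 2 (mod 5).

Converse. If t ≡ 0 (mod 3) and t ≡ 2 (mod 5), then by the Chinese remainder theorem t ≡ 12 (mod 15). This is exactly t ≡ 12 (mod 15).

Both directions hold; the statement is true.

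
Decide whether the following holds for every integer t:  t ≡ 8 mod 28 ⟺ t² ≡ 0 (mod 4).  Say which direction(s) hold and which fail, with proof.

(⇒) holds; (⇐) fails.

(⇒) Suppose t ≡ 8 (mod 28). Then t² ≡ 8² = 64 (mod 28), and since 4 ∣ 28, also t² ≡ 0 (mod 4).

(⇐) This fails: take t = 0. Then 0² = 0 ≡ 0 (mod 4), yet 0 ≡ 0 (mod 28), not 8.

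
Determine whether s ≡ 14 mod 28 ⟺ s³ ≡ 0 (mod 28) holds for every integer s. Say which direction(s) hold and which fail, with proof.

Only the forward direction holds.

Forward direction. Suppose s ≡ 14 mod 28. Write s = 28j + 14. Then (28j + 14)³ = 21952j³ + 32928j² + 16464j + 2744 = 28(784j³ + 1176j² + 588j + 98) + 0, so s³ ≡ 0 (mod 28).

Converse. This fails: take s = 0. Then 0³ = 0 ≡ 0 (mod 28), yet 0 ≡ 0 (mod 28), not 14.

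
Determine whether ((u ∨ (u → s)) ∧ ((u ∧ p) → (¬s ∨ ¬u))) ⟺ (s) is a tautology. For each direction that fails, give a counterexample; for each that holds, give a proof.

Forward direction. This fails. Under u = F, s = F, p = F, the left side is true but the right side is false.

Converse. This fails. Under u = T, s = T, p = T, the left side is false but the right side is true.

Neither implication holds.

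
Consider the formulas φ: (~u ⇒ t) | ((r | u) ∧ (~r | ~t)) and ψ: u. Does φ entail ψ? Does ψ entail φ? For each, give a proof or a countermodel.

The forward direction fails; the converse holds.

(→) This fails. Under r = T, u = F, t = F, the left side is true but the right side is false.

(←) Assume the antecedent. If r is true, the consequent reduces to true regardless of the other variables. If r is false, the antecedent forces (r = F, u = T, t = F) or (r = F, u = T, t = T), and the consequent holds there. Either way the consequent holds.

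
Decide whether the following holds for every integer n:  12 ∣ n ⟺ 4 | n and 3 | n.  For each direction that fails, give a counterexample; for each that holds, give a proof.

Forward direction. If 12 ∣ n, write n = 12q. Since 12 = 3·4, n = 4·(3q), so 4 ∣ n; and since 12 = 4·3, n = 3·(4q), so 3 ∣ n.

Converse. Suppose 4 ∣ n and 3 ∣ n. Any common multiple of 4 and 3 is a multiple of their lcm; here gcd(4, 3) = 1, so lcm(4, 3) = 4·3 = 12, so 12 ∣ n.

Equivalent; both directions hold.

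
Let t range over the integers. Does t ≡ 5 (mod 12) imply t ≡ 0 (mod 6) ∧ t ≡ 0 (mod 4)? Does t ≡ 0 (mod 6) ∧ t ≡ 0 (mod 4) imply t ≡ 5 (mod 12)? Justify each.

(⇒) This fails: t = 5 gives 5 ≡ 5 (mod 12) but 5 ≡ 5 (mod 6), so the conjunction on the right does not hold.

(⇐) This fails: t = 0 satisfies both congruences on the right (0 ≡ 0 mod 6 and 0 ≡ 0 mod 4) yet 0 ≡ 0 (mod 12), not 5.

Neither implication holds.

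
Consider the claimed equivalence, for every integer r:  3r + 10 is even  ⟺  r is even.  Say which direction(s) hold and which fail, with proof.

(⟹) Suppose 3r + 10 is even. Since 3 is odd, 3r and r have the same parity, so 3r + 10 ≡ r + 10 (mod 2). As 10 is even, 3r + 10 is even exactly when r is even. Thus r is even.

(⟸) Conversely, suppose r is even; write r = 2j. Then 3r + 10 = 3·(2j) + 10 = 2·3j + 10, which is even.

Equivalent; both directions hold.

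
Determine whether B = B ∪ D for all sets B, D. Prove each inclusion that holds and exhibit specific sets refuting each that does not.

(⊆) Let x ∈ B. Then either x ∈ B and x ∉ D; or x ∈ B ∩ D. In each case x ∈ B ∪ D, so B ⊆ B ∪ D.

(⊇) This inclusion fails. Take B = ∅, D = {1}; then 1 ∈ B ∪ D but 1 ∉ B.

(⊆) holds; (⊇) fails.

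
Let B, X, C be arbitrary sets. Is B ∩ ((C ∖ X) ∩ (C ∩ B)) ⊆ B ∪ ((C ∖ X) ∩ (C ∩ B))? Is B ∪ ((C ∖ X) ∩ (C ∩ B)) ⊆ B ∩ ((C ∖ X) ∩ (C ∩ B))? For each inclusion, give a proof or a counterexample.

The sets are not equal: only the forward inclusion holds.

(⟹) Let x ∈ B ∩ ((C ∖ X) ∩ (C ∩ B)). Then x ∈ B ∩ C and x ∉ X, from which x ∈ B ∪ ((C ∖ X) ∩ (C ∩ B)).

(⟸) This inclusion fails. Take B = {1}, X = ∅, C = ∅; then 1 ∈ B ∪ ((C ∖ X) ∩ (C ∩ B)) but 1 ∉ B ∩ ((C ∖ X) ∩ (C ∩ B)).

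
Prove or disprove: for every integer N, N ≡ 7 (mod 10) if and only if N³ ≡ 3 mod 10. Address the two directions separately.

(⟹) Suppose N ≡ 7 (mod 10). Write N = 10j + 7. Then (10j + 7)³ = 1000j³ + 2100j² + 1470j + 343 = 10(100j³ + 210j² + 147j + 34) + 3, so N³ ≡ 3 (mod 10).

(⟸) For the converse, argue contrapositively. If N ≢ 7 (mod 10), then N is congruent to one of 0, 1, 2, 3, 4, 5, 6, 8, 9 modulo 10, and these give N³ ≡ 0, 1, 8, 7, 4, 5, 6, 2, 9 respectively — never 3.

Both directions hold.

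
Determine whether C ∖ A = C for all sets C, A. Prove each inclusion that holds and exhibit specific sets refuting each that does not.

The sets are not equal: only the forward inclusion holds.

(⟹) Let x ∈ C ∖ A. Then x ∈ C and x ∉ A, from which x ∈ C.

(⟸) This inclusion fails. Take C = {1}, A = {1}; then 1 ∈ C but 1 ∉ C ∖ A.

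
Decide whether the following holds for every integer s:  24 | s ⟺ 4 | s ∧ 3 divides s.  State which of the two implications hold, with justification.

(⇒) If 24 ∣ s, write s = 24q. Since 24 = 6·4, s = 4·(6q), so 4 ∣ s; and since 24 = 8·3, s = 3·(8q), so 3 ∣ s.

(⇐) This fails: take s = 12. Both 4 ∣ 12 and 3 ∣ 12, yet 12 is not a multiple of 24 (since 12 = 0·24 + 12), so 24 ∤ 12.

(⇒) holds; (⇐) fails.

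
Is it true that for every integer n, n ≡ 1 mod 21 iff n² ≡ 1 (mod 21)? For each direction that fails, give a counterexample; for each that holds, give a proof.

[⇐] This fails: take n = 8. Then 8² = 64 ≡ 1 (mod 21), yet 8 ≡ 8 (mod 21), not 1.

[⇒] Suppose n ≡ 1 mod 21. Write n = 21j + 1. Then (21j + 1)² = 441j² + 42j + 1 = 21(21j² + 2j) + 1, so n² ≡ 1 (mod 21).

Only the forward implication holds.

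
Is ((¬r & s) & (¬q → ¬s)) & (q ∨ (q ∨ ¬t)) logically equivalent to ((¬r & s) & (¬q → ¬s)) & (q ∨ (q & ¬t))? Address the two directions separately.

(⇒) Assume the antecedent. If s is true, the antecedent forces (s = T, r = F, q = T, t = F) or (s = T, r = F, q = T, t = T), and the consequent holds there. If s is false, the antecedent cannot hold. Either way the consequent holds.

(⇐) Assume the antecedent. If s is true, the antecedent forces (s = T, r = F, q = T, t = F) or (s = T, r = F, q = T, t = T), and the consequent holds there. If s is false, the antecedent cannot hold. Either way the consequent holds.

The biconditional holds.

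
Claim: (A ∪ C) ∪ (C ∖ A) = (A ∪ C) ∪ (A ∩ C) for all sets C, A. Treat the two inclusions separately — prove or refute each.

Reverse inclusion. Let x ∈ (A ∪ C) ∪ (A ∩ C). Then either x ∈ C and x ∉ A; or x ∈ A and x ∉ C; or x ∈ C ∩ A. In each case x ∈ (A ∪ C) ∪ (C ∖ A), so (A ∪ C) ∪ (A ∩ C) ⊆ (A ∪ C) ∪ (C ∖ A).

Forward inclusion. Let x ∈ (A ∪ C) ∪ (C ∖ A). Then either x ∈ C and x ∉ A; or x ∈ A and x ∉ C; or x ∈ C ∩ A. In each case x ∈ (A ∪ C) ∪ (A ∩ C), so (A ∪ C) ∪ (C ∖ A) ⊆ (A ∪ C) ∪ (A ∩ C).

Both inclusions hold; the sets are equal.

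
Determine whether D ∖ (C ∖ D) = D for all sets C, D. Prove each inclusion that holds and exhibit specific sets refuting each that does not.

(⟸) Let x ∈ D. Then either x ∈ D and x ∉ C; or x ∈ C ∩ D. In each case x ∈ D ∖ (C ∖ D), so D ⊆ D ∖ (C ∖ D).

(⟹) Let x ∈ D ∖ (C ∖ D). Then either x ∈ D and x ∉ C; or x ∈ C ∩ D. In each case x ∈ D, so D ∖ (C ∖ D) ⊆ D.

The two sets are equal.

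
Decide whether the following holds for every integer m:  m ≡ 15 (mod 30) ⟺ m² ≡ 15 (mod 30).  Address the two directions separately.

Equivalent; both directions hold.

(⇒) Suppose m ≡ 15 (mod 30). Write m = 30j + 15. Then (30j + 15)² = 900j² + 900j + 225 = 30(30j² + 30j + 7) + 15, so m² ≡ 15 (mod 30).

(⇐) Conversely, suppose m² ≡ 15 (mod 30). The only residue r in {0, …, 29} with r² ≡ 15 (mod 30) is r = 15, so m ≡ 15 (mod 30).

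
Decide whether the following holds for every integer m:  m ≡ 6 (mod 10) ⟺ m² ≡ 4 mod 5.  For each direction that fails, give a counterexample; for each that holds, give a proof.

(⇒) This fails: take m = 6. Then 6 ≡ 6 (mod 10), but 6² = 36 ≡ 1 (mod 5), not 4.

(⇐) This fails: take m = 2. Then 2² = 4 ≡ 4 (mod 5), yet 2 ≡ 2 (mod 10), not 6.

Neither implication holds.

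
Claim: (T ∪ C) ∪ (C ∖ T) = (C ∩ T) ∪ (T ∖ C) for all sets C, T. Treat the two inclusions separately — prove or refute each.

(⊆) This inclusion fails. Take C = {1}, T = ∅; then 1 ∈ (T ∪ C) ∪ (C ∖ T) but 1 ∉ (C ∩ T) ∪ (T ∖ C).

(⊇) Let x ∈ (C ∩ T) ∪ (T ∖ C). Then either x ∈ T and x ∉ C; or x ∈ C ∩ T. In each case x ∈ (T ∪ C) ∪ (C ∖ T), so (C ∩ T) ∪ (T ∖ C) ⊆ (T ∪ C) ∪ (C ∖ T).

(⊆) fails; (⊇) holds.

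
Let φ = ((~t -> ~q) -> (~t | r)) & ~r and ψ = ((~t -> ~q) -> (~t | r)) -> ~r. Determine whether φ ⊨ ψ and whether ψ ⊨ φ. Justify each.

Converse. This fails. Under t = T, r = F, q = F, the left side is false but the right side is true.

Forward direction. Assume the antecedent. If t is true, the antecedent cannot hold. If t is false, the antecedent forces (t = F, r = F, q = F) or (t = F, r = F, q = T), and ((~t -> ~q) -> (~t | r)) -> ~r holds there. Either way ((~t -> ~q) -> (~t | r)) -> ~r holds.

Not equivalent: only (⇒) holds.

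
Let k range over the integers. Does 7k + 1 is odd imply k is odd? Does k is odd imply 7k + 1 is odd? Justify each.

[⇒] This fails: k = 4 gives 7k + 1 = 29, which is odd, but 4 is even, not odd.

[⇐] This also fails: k = 1 is odd, but 7k + 1 = 8 is even, not odd.

Both directions fail.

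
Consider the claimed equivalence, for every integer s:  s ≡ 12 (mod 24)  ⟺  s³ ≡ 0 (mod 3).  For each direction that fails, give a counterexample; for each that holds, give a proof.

(→) Suppose s ≡ 12 (mod 24). Then s³ ≡ 12³ = 1728 (mod 24), and since 3 ∣ 24, also s³ ≡ 0 (mod 3).

(←) This fails: take s = 0. Then 0³ = 0 ≡ 0 (mod 3), yet 0 ≡ 0 (mod 24), not 12.

Only the forward implication holds.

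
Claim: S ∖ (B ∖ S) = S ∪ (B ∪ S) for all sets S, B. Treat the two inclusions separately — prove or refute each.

Forward inclusion. Let x ∈ S ∖ (B ∖ S). Then either x ∈ S and x ∉ B; or x ∈ S ∩ B. In each case x ∈ S ∪ (B ∪ S), so S ∖ (B ∖ S) ⊆ S ∪ (B ∪ S).

Reverse inclusion. This inclusion fails. Take S = ∅, B = {1}; then 1 ∈ S ∪ (B ∪ S) but 1 ∉ S ∖ (B ∖ S).

Only the forward inclusion holds.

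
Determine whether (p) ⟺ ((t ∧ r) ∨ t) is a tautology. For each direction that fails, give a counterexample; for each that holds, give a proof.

[⇒] This fails. Under t = F, p = T, r = F, the left side is true but the right side is false.

[⇐] This fails. Under t = T, p = F, r = F, the left side is false but the right side is true.

Both directions fail.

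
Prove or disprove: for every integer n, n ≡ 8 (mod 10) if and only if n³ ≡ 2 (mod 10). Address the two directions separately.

Both implications hold.

(←) Suppose n³ ≡ 2 (mod 10). The only residue r in {0, …, 9} with r³ ≡ 2 (mod 10) is r = 8, so n ≡ 8 (mod 10).

(→) Suppose n ≡ 8 (mod 10). Write n = 10j + 8. Then (10j + 8)³ = 1000j³ + 2400j² + 1920j + 512 = 10(100j³ + 240j² + 192j + 51) + 2, so n³ ≡ 2 (mod 10).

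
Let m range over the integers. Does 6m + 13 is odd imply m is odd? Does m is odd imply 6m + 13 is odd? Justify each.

(→) This fails: take m = 0. Then 6m + 13 = 13, which is odd, yet m = 0 is even, not odd.

(←) Suppose m is odd. Since 6 is even, 6m is even for every m, so 6m + 13 has the same parity as 13, which is odd. Hence 6m + 13 is odd.

Only the converse holds.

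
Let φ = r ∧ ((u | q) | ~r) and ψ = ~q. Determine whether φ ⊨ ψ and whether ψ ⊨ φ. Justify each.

(⇒) fails and (⇐) fails.

[⇒] This fails. Under r = T, u = F, q = T, the left side is true but the right side is false.

[⇐] This fails. Under r = F, u = F, q = F, the left side is false but the right side is true.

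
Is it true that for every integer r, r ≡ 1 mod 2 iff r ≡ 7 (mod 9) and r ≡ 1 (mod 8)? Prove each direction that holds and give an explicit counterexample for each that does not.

(⟸) If r ≡ 7 (mod 9) and r ≡ 1 (mod 8), then by the Chinese remainder theorem r ≡ 25 (mod 72). Since 25 ≡ 1 (mod 2) and 2 ∣ 72, we get r ≡ 1 (mod 2).

(⟹) This fails: r = 1 gives 1 ≡ 1 (mod 2) but 1 ≡ 1 (mod 9), so the conjunction on the right does not hold.

Only the converse holds.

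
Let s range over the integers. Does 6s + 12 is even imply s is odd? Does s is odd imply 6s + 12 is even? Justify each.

Not equivalent: only (⇐) holds.

(⟹) This fails: take s = 2. Then 6s + 12 = 24, which is even, yet s = 2 is even, not odd.

(⟸) Suppose s is odd. Since 6 is even, 6s is even for every s, so 6s + 12 has the same parity as 12, which is even. Hence 6s + 12 is even.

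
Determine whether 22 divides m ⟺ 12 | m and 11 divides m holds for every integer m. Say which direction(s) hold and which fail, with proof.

Not equivalent: only (⇐) holds.

Forward direction. This fails: take m = 22. Certainly 22 ∣ 22, but 12 ∤ 22.

Converse. Suppose 12 ∣ m and 11 ∣ m. Any common multiple of 12 and 11 is a multiple of their lcm; here gcd(12, 11) = 1, so lcm(12, 11) = 12·11 = 132, so 132 ∣ m. Since 22 ∣ 132, it follows that 22 ∣ m.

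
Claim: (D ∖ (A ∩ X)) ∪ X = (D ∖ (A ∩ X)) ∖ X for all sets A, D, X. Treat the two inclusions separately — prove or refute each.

(⟹) This inclusion fails. Take A = ∅, D = ∅, X = {1}; then 1 ∈ (D ∖ (A ∩ X)) ∪ X but 1 ∉ (D ∖ (A ∩ X)) ∖ X.

(⟸) Let x ∈ (D ∖ (A ∩ X)) ∖ X. Then either x ∈ D and x ∉ A, X; or x ∈ A ∩ D and x ∉ X. In each case x ∈ (D ∖ (A ∩ X)) ∪ X, so (D ∖ (A ∩ X)) ∖ X ⊆ (D ∖ (A ∩ X)) ∪ X.

Only the reverse inclusion holds.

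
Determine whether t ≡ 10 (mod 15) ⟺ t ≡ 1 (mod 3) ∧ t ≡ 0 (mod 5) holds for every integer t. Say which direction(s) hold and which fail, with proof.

(⇒) Suppose t ≡ 10 (mod 15); write t = 15j + 10. Since 3 ∣ 15, reducing mod 3 gives t ≡ 10 ≡ 1 (mod 3); since 5 ∣ 15, reducing mod 5 gives t ≡ 10 ≡ 0 (mod 5).

(⇐) Conversely, if t ≡ 1 (mod 3) and t ≡ 0 (mod 5), then by the Chinese remainder theorem t ≡ 10 (mod 15). This is exactly t ≡ 10 (mod 15).

Equivalent; both directions hold.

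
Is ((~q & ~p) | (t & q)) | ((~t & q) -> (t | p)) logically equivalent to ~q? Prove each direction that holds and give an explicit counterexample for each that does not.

(⇒) fails; (⇐) holds.

(→) This fails. Under t = T, q = T, p = F, the left side is true but the right side is false.

(←) Assume the antecedent. If t is true, the consequent reduces to true regardless of the other variables. If t is false, the antecedent forces (t = F, q = F, p = F) or (t = F, q = F, p = T), and the consequent holds there. Either way the consequent holds.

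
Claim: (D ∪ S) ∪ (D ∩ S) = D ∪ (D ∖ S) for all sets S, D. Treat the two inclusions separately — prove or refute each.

Forward inclusion. This inclusion fails. Take S = {1}, D = ∅; then 1 ∈ (D ∪ S) ∪ (D ∩ S) but 1 ∉ D ∪ (D ∖ S).

Reverse inclusion. Let x ∈ D ∪ (D ∖ S). Then either x ∈ D and x ∉ S; or x ∈ S ∩ D. In each case x ∈ (D ∪ S) ∪ (D ∩ S), so D ∪ (D ∖ S) ⊆ (D ∪ S) ∪ (D ∩ S).

Only the reverse inclusion holds.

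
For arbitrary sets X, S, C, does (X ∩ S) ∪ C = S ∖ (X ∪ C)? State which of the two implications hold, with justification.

(⊆) This inclusion fails. Take X = {1}, S = {1}, C = ∅; then 1 ∈ (X ∩ S) ∪ C but 1 ∉ S ∖ (X ∪ C).

(⊇) This inclusion fails. Take X = ∅, S = {1}, C = ∅; then 1 ∈ S ∖ (X ∪ C) but 1 ∉ (X ∩ S) ∪ C.

Both inclusions fail.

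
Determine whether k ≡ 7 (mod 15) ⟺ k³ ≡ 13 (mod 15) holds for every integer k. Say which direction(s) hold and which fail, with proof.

Both directions hold; the statement is true.

(⇒) Suppose k ≡ 7 (mod 15). Write k = 15j + 7. Then (15j + 7)³ = 3375j³ + 4725j² + 2205j + 343 = 15(225j³ + 315j² + 147j + 22) + 13, so k³ ≡ 13 (mod 15).

(⇐) Conversely, suppose k³ ≡ 13 (mod 15). The only residue r in {0, …, 14} with r³ ≡ 13 (mod 15) is r = 7, so k ≡ 7 (mod 15).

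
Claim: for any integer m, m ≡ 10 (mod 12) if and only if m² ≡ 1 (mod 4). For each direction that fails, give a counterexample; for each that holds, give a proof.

Neither implication holds.

(⟹) This fails: take m = 10. Then 10 ≡ 10 (mod 12), but 10² = 100 ≡ 0 (mod 4), not 1.

(⟸) This fails: take m = 1. Then 1² = 1 ≡ 1 (mod 4), yet 1 ≡ 1 (mod 12), not 10.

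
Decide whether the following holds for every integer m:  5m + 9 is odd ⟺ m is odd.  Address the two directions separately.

Both directions fail.

(→) This fails: m = 2 gives 5m + 9 = 19, which is odd, but 2 is even, not odd.

(←) This also fails: m = 1 is odd, but 5m + 9 = 14 is even, not odd.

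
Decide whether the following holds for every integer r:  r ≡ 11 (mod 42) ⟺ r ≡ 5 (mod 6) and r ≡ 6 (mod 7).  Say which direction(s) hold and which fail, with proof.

(⇒) fails and (⇐) fails.

Forward direction. This fails: r = 11 gives 11 ≡ 11 (mod 42) but 11 ≡ 4 (mod 7), so the conjunction on the right does not hold.

Converse. This fails: r = 41 satisfies both congruences on the right (41 ≡ 5 mod 6 and 41 ≡ 6 mod 7) yet 41 ≡ 41 (mod 42), not 11.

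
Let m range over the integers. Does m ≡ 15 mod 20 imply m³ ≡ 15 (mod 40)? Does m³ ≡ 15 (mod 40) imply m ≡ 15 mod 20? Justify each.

Only the reverse direction holds.

[⇒] This fails: take m = 35. Then 35 ≡ 15 (mod 20), but 35³ = 42875 ≡ 35 (mod 40), not 15.

[⇐] Conversely, the residues r modulo 40 with r³ ≡ 15 (mod 40) are exactly {15}, and each is ≡ 15 (mod 20).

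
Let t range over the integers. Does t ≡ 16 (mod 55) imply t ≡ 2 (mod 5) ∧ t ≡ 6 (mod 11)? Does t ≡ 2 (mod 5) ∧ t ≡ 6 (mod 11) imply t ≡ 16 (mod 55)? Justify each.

(⟹) This fails: t = 16 gives 16 ≡ 16 (mod 55) but 16 ≡ 1 (mod 5), so the conjunction on the right does not hold.

(⟸) This fails: t = 17 satisfies both congruences on the right (17 ≡ 2 mod 5 and 17 ≡ 6 mod 11) yet 17 ≡ 17 (mod 55), not 16.

(⇒) fails and (⇐) fails.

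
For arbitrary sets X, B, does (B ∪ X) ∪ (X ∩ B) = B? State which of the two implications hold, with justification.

(⊆) fails; (⊇) holds.

(⊇) Let x ∈ B. Then either x ∈ B and x ∉ X; or x ∈ X ∩ B. In each case x ∈ (B ∪ X) ∪ (X ∩ B), so B ⊆ (B ∪ X) ∪ (X ∩ B).

(⊆) This inclusion fails. Take X = {1}, B = ∅; then 1 ∈ (B ∪ X) ∪ (X ∩ B) but 1 ∉ B.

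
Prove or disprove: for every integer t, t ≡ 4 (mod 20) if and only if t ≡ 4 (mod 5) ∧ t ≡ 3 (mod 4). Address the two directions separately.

(⇒) fails and (⇐) fails.

(→) This fails: t = 4 gives 4 ≡ 4 (mod 20) but 4 ≡ 0 (mod 4), so the conjunction on the right does not hold.

(←) This fails: t = 19 satisfies both congruences on the right (19 ≡ 4 mod 5 and 19 ≡ 3 mod 4) yet 19 ≡ 19 (mod 20), not 4.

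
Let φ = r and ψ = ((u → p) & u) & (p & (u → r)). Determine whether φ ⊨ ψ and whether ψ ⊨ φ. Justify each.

Forward direction. This fails. Under p = F, u = F, r = T, the left side is true but the right side is false.

Converse. Assume the antecedent. If p is true, the antecedent forces (p = T, u = T, r = T), and r holds there. If p is false, the antecedent cannot hold. Either way r holds.

Only the converse holds.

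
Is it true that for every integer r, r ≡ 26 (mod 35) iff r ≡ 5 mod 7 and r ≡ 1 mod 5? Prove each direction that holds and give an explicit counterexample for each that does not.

(⟹) Suppose r ≡ 26 (mod 35); write r = 35j + 26. Since 7 ∣ 35, reducing mod 7 gives r ≡ 26 ≡ 5 (mod 7); since 5 ∣ 35, reducing mod 5 gives r ≡ 26 ≡ 1 (mod 5).

(⟸) Conversely, if r ≡ 5 (mod 7) and r ≡ 1 (mod 5), then by the Chinese remainder theorem r ≡ 26 (mod 35). This is exactly r ≡ 26 (mod 35).

Both implications hold.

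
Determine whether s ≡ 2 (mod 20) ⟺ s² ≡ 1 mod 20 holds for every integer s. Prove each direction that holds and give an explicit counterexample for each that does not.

Forward direction. This fails: take s = 2. Then 2 ≡ 2 (mod 20), but 2² = 4 ≡ 4 (mod 20), not 1.

Converse. This fails: take s = 1. Then 1² = 1 ≡ 1 (mod 20), yet 1 ≡ 1 (mod 20), not 2.

(⇒) fails and (⇐) fails.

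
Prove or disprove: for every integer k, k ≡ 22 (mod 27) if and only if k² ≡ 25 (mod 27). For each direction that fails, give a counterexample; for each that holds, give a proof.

The forward direction holds; the converse fails.

Forward direction. Suppose k ≡ 22 (mod 27). Write k = 27j + 22. Then (27j + 22)² = 729j² + 1188j + 484 = 27(27j² + 44j + 17) + 25, so k² ≡ 25 (mod 27).

Converse. This fails: take k = 5. Then 5² = 25 ≡ 25 (mod 27), yet 5 ≡ 5 (mod 27), not 22.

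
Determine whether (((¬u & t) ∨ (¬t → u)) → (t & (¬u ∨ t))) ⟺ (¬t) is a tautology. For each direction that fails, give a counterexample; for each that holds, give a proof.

[⇒] This fails. Under u = F, t = T, the left side is true but the right side is false.

[⇐] This fails. Under u = T, t = F, the left side is false but the right side is true.

Both directions fail.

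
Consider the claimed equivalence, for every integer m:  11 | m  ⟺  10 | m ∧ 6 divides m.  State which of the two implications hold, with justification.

Both directions fail.

(→) This fails: take m = 11. Certainly 11 ∣ 11, but 10 ∤ 11.

(←) This fails: take m = 30. Both 10 ∣ 30 and 6 ∣ 30, yet 30 is not a multiple of 11 (since 30 = 2·11 + 8), so 11 ∤ 30.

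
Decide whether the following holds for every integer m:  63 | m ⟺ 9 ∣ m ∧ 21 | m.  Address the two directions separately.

The biconditional holds.

(→) If 63 ∣ m, write m = 63q. Since 63 = 7·9, m = 9·(7q), so 9 ∣ m; and since 63 = 3·21, m = 21·(3q), so 21 ∣ m.

(←) Suppose 9 ∣ m and 21 ∣ m. Any common multiple of 9 and 21 is a multiple of their lcm; here lcm(9, 21) = 9·21/gcd(9, 21) = 189/3 = 63, so 63 ∣ m.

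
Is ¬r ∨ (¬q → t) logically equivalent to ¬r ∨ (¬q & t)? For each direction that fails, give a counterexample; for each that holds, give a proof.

Only the reverse direction holds.

(→) This fails. Under t = F, r = T, q = T, the left side is true but the right side is false.

(←) Assume the antecedent. If t is true, ¬r ∨ (¬q → t) reduces to true regardless of the other variables. If t is false, the antecedent forces (t = F, r = F, q = F) or (t = F, r = F, q = T), and ¬r ∨ (¬q → t) holds there. Either way ¬r ∨ (¬q → t) holds.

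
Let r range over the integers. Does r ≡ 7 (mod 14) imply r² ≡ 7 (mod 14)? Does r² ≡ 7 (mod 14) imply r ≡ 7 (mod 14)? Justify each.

[⇒] Suppose r ≡ 7 (mod 14). Write r = 14j + 7. Then (14j + 7)² = 196j² + 196j + 49 = 14(14j² + 14j + 3) + 7, so r² ≡ 7 (mod 14).

[⇐] Conversely, suppose r² ≡ 7 (mod 14). The only residue r in {0, …, 13} with r² ≡ 7 (mod 14) is r = 7, so r ≡ 7 (mod 14).

Equivalent; both directions hold.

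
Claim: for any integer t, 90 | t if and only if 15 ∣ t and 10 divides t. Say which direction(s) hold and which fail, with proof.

(⇒) holds; (⇐) fails.

Forward direction. If 90 ∣ t, write t = 90q. Since 90 = 6·15, t = 15·(6q), so 15 ∣ t; and since 90 = 9·10, t = 10·(9q), so 10 ∣ t.

Converse. This fails: take t = 30. Both 15 ∣ 30 and 10 ∣ 30, yet 30 is not a multiple of 90 (since 30 = 0·90 + 30), so 90 ∤ 30.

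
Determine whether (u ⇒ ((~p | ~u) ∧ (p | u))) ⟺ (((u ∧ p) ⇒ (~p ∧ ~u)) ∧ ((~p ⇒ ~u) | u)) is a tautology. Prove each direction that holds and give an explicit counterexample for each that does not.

The biconditional holds.

Converse. Assume the antecedent. If u is true, the antecedent forces (u = T, p = F), and u ⇒ ((~p | ~u) ∧ (p | u)) holds there. If u is false, u ⇒ ((~p | ~u) ∧ (p | u)) reduces to true regardless of the other variables. Either way u ⇒ ((~p | ~u) ∧ (p | u)) holds.

Forward direction. Assume the antecedent. If u is true, the antecedent forces (u = T, p = F), and the consequent holds there. If u is false, the consequent reduces to true regardless of the other variables. Either way the consequent holds.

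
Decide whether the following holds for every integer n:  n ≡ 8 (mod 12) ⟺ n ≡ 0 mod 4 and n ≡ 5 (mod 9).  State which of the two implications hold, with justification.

Forward direction. This fails: n = 8 gives 8 ≡ 8 (mod 12) but 8 ≡ 8 (mod 9), so the conjunction on the right does not hold.

Converse. If n ≡ 0 (mod 4) and n ≡ 5 (mod 9), then by the Chinese remainder theorem n ≡ 32 (mod 36). Since 32 ≡ 8 (mod 12) and 12 ∣ 36, we get n ≡ 8 (mod 12).

Only the reverse direction holds.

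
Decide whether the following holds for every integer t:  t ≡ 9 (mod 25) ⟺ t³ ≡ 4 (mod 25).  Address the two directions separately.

(⇒) Suppose t ≡ 9 (mod 25). Write t = 25j + 9. Then (25j + 9)³ = 15625j³ + 16875j² + 6075j + 729 = 25(625j³ + 675j² + 243j + 29) + 4, so t³ ≡ 4 (mod 25).

(⇐) Conversely, suppose t³ ≡ 4 (mod 25). The only residue r in {0, …, 24} with r³ ≡ 4 (mod 25) is r = 9, so t ≡ 9 (mod 25).

Both directions hold.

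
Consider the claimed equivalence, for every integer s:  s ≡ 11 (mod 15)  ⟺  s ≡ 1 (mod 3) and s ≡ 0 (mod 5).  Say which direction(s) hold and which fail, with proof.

Neither implication holds.

(→) This fails: s = 11 gives 11 ≡ 11 (mod 15) but 11 ≡ 2 (mod 3), so the conjunction on the right does not hold.

(←) This fails: s = 10 satisfies both congruences on the right (10 ≡ 1 mod 3 and 10 ≡ 0 mod 5) yet 10 ≡ 10 (mod 15), not 11.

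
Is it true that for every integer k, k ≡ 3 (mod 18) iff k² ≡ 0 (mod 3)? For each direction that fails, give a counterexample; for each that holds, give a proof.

(⟹) Suppose k ≡ 3 (mod 18). Then k² ≡ 3² = 9 (mod 18), and since 3 ∣ 18, also k² ≡ 0 (mod 3).

(⟸) This fails: take k = 0. Then 0² = 0 ≡ 0 (mod 3), yet 0 ≡ 0 (mod 18), not 3.

(⇒) holds; (⇐) fails.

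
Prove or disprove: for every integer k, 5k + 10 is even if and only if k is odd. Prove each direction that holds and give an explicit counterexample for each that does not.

Forward direction. This fails: k = 2 gives 5k + 10 = 20, which is even, but 2 is even, not odd.

Converse. This also fails: k = 7 is odd, but 5k + 10 = 45 is odd, not even.

(⇒) fails and (⇐) fails.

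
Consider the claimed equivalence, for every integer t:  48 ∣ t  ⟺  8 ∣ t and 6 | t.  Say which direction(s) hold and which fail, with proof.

Only the forward direction holds.

(⟸) This fails: take t = 24. Both 8 ∣ 24 and 6 ∣ 24, yet 24 is not a multiple of 48 (since 24 = 0·48 + 24), so 48 ∤ 24.

(⟹) If 48 ∣ t, write t = 48q. Since 48 = 6·8, t = 8·(6q), so 8 ∣ t; and since 48 = 8·6, t = 6·(8q), so 6 ∣ t.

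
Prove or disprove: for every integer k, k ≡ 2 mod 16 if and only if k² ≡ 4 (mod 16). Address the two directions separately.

Only the forward implication holds.

[⇒] Suppose k ≡ 2 mod 16. Write k = 16j + 2. Then (16j + 2)² = 256j² + 64j + 4 = 16(16j² + 4j) + 4, so k² ≡ 4 (mod 16).

[⇐] This fails: take k = 6. Then 6² = 36 ≡ 4 (mod 16), yet 6 ≡ 6 (mod 16), not 2.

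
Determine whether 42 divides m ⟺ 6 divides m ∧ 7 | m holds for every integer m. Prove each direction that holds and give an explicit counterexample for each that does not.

The biconditional holds.

Forward direction. If 42 ∣ m, write m = 42q. Since 42 = 7·6, m = 6·(7q), so 6 ∣ m; and since 42 = 6·7, m = 7·(6q), so 7 ∣ m.

Converse. Suppose 6 ∣ m and 7 ∣ m. Any common multiple of 6 and 7 is a multiple of their lcm; here gcd(6, 7) = 1, so lcm(6, 7) = 6·7 = 42, so 42 ∣ m.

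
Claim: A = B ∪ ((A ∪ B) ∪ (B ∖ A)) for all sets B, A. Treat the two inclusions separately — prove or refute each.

(⊆) holds; (⊇) fails.

(⊆) Let x ∈ A. Then either x ∈ A and x ∉ B; or x ∈ B ∩ A. In each case x ∈ B ∪ ((A ∪ B) ∪ (B ∖ A)), so A ⊆ B ∪ ((A ∪ B) ∪ (B ∖ A)).

(⊇) This inclusion fails. Take B = {1}, A = ∅; then 1 ∈ B ∪ ((A ∪ B) ∪ (B ∖ A)) but 1 ∉ A.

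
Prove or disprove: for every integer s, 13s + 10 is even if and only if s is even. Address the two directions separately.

Both directions hold.

Forward direction. Suppose 13s + 10 is even. Since 13 is odd, 13s and s have the same parity, so 13s + 10 ≡ s + 10 (mod 2). As 10 is even, 13s + 10 is even exactly when s is even. Thus s is even.

Converse. Suppose s is even; write s = 2j. Then 13s + 10 = 13·(2j) + 10 = 2·13j + 10, which is even.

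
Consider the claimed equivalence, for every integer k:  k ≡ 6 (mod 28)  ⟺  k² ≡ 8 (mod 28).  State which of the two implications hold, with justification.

Not equivalent: only (⇒) holds.

(⟸) This fails: take k = 8. Then 8² = 64 ≡ 8 (mod 28), yet 8 ≡ 8 (mod 28), not 6.

(⟹) Suppose k ≡ 6 (mod 28). Write k = 28j + 6. Then (28j + 6)² = 784j² + 336j + 36 = 28(28j² + 12j + 1) + 8, so k² ≡ 8 (mod 28).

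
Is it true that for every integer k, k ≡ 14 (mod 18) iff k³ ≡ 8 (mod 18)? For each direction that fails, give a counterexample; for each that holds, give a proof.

(⇒) Suppose k ≡ 14 (mod 18). Write k = 18j + 14. Then (18j + 14)³ = 5832j³ + 13608j² + 10584j + 2744 = 18(324j³ + 756j² + 588j + 152) + 8, so k³ ≡ 8 (mod 18).

(⇐) This fails: take k = 2. Then 2³ = 8 ≡ 8 (mod 18), yet 2 ≡ 2 (mod 18), not 14.

Only the forward implication holds.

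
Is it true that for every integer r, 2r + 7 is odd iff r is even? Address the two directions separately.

[⇒] This fails: take r = 7. Then 2r + 7 = 21, which is odd, yet r = 7 is odd, not even.

[⇐] Suppose r is even. Since 2 is even, 2r is even for every r, so 2r + 7 has the same parity as 7, which is odd. Hence 2r + 7 is odd.

Only the converse holds.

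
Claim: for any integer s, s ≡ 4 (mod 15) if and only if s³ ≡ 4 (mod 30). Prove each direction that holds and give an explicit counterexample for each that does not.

The forward direction fails; the converse holds.

(⟸) The residues r modulo 30 with r³ ≡ 4 (mod 30) are exactly {4}, and each is ≡ 4 (mod 15).

(⟹) This fails: take s = 19. Then 19 ≡ 4 (mod 15), but 19³ = 6859 ≡ 19 (mod 30), not 4.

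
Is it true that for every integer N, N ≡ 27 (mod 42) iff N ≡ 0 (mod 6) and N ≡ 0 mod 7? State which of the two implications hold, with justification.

(⇒) This fails: N = 27 gives 27 ≡ 27 (mod 42) but 27 ≡ 3 (mod 6), so the conjunction on the right does not hold.

(⇐) This fails: N = 0 satisfies both congruences on the right (0 ≡ 0 mod 6 and 0 ≡ 0 mod 7) yet 0 ≡ 0 (mod 42), not 27.

Both directions fail.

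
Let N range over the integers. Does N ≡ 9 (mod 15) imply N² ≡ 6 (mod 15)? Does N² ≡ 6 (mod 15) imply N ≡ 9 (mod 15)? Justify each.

Not equivalent: only (⇒) holds.

[⇒] Suppose N ≡ 9 (mod 15). Write N = 15j + 9. Then (15j + 9)² = 225j² + 270j + 81 = 15(15j² + 18j + 5) + 6, so N² ≡ 6 (mod 15).

[⇐] This fails: take N = 6. Then 6² = 36 ≡ 6 (mod 15), yet 6 ≡ 6 (mod 15), not 9.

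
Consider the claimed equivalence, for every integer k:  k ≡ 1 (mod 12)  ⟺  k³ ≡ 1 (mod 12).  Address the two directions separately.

(⇒) Suppose k ≡ 1 (mod 12). Write k = 12j + 1. Then (12j + 1)³ = 1728j³ + 432j² + 36j + 1 = 12(144j³ + 36j² + 3j) + 1, so k³ ≡ 1 (mod 12).

(⇐) For the converse, argue contrapositively. If k ≢ 1 (mod 12), then k is congruent to one of 0, 2, 3, 4, 5, 6, 7, 8, 9, 10, 11 modulo 12, and these give k³ ≡ 0, 8, 3, 4, 5, 0, 7, 8, 9, 4, 11 respectively — never 1.

Equivalent; both directions hold.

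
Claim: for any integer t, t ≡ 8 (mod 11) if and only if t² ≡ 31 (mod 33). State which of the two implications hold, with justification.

Neither direction holds.

(→) This fails: take t = 30. Then 30 ≡ 8 (mod 11), but 30² = 900 ≡ 9 (mod 33), not 31.

(←) This fails: take t = 14. Then 14² = 196 ≡ 31 (mod 33), yet 14 ≡ 3 (mod 11), not 8.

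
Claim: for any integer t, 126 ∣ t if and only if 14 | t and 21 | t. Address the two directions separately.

Only the forward direction holds.

Forward direction. If 126 ∣ t, write t = 126q. Since 126 = 9·14, t = 14·(9q), so 14 ∣ t; and since 126 = 6·21, t = 21·(6q), so 21 ∣ t.

Converse. This fails: take t = 42. Both 14 ∣ 42 and 21 ∣ 42, yet 42 is not a multiple of 126 (since 42 = 0·126 + 42), so 126 ∤ 42.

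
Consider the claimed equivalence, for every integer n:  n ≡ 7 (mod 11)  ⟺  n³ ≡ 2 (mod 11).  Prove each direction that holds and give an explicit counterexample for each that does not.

[⇐] Suppose n³ ≡ 2 (mod 11). The only residue r in {0, …, 10} with r³ ≡ 2 (mod 11) is r = 7, so n ≡ 7 (mod 11).

[⇒] Suppose n ≡ 7 (mod 11). Write n = 11j + 7. Then (11j + 7)³ = 1331j³ + 2541j² + 1617j + 343 = 11(121j³ + 231j² + 147j + 31) + 2, so n³ ≡ 2 (mod 11).

Both implications hold.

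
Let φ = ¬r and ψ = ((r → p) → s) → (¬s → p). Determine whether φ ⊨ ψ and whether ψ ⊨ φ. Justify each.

(⟹) Assume the antecedent. If r is true, the antecedent cannot hold. If r is false, ((r → p) → s) → (¬s → p) reduces to true regardless of the other variables. Either way ((r → p) → s) → (¬s → p) holds.

(⟸) This fails. Under r = T, p = T, s = F, the left side is false but the right side is true.

Only the forward implication holds.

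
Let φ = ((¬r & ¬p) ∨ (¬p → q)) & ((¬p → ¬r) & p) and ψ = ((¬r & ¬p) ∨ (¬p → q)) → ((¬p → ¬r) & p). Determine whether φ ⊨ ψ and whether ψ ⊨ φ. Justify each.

[⇒] Assume the antecedent. If q is true, the antecedent forces (q = T, r = F, p = T) or (q = T, r = T, p = T), and the consequent holds there. If q is false, the antecedent forces (q = F, r = F, p = T) or (q = F, r = T, p = T), and the consequent holds there. Either way the consequent holds.

[⇐] This fails. Under q = F, r = T, p = F, the left side is false but the right side is true.

Only the forward implication holds.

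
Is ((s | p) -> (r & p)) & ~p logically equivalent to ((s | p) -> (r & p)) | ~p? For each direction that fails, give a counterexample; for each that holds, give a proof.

[⇒] Assume the antecedent. If p is true, the antecedent cannot hold. If p is false, ((s | p) -> (r & p)) | ~p reduces to true regardless of the other variables. Either way ((s | p) -> (r & p)) | ~p holds.

[⇐] This fails. Under p = T, r = T, s = F, the left side is false but the right side is true.

Only the forward direction holds.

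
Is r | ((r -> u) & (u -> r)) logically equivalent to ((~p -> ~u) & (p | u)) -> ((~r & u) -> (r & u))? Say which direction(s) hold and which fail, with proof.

Only the forward implication holds.

Forward direction. Assume the antecedent. If u is true, the antecedent forces (p = F, u = T, r = T) or (p = T, u = T, r = T), and the consequent holds there. If u is false, the consequent reduces to true regardless of the other variables. Either way the consequent holds.

Converse. This fails. Under p = F, u = T, r = F, the left side is false but the right side is true.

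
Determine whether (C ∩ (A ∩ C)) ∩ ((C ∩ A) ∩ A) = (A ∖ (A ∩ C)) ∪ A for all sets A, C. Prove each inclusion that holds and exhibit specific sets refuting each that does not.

Forward inclusion. Let x ∈ (C ∩ (A ∩ C)) ∩ ((C ∩ A) ∩ A). Then x ∈ A ∩ C, from which x ∈ (A ∖ (A ∩ C)) ∪ A.

Reverse inclusion. This inclusion fails. Take A = {1}, C = ∅; then 1 ∈ (A ∖ (A ∩ C)) ∪ A but 1 ∉ (C ∩ (A ∩ C)) ∩ ((C ∩ A) ∩ A).

(⊆) holds; (⊇) fails.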